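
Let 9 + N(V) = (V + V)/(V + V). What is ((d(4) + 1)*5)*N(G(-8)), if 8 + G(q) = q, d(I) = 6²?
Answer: -1480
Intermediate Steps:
d(I) = 36
G(q) = -8 + q
N(V) = -8 (N(V) = -9 + (V + V)/(V + V) = -9 + (2*V)/((2*V)) = -9 + (2*V)*(1/(2*V)) = -9 + 1 = -8)
((d(4) + 1)*5)*N(G(-8)) = ((36 + 1)*5)*(-8) = (37*5)*(-8) = 185*(-8) = -1480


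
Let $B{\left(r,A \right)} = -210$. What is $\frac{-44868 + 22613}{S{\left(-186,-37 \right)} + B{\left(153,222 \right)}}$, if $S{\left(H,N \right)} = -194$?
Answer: $\frac{22255}{404} \approx 55.087$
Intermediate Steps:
$\frac{-44868 + 22613}{S{\left(-186,-37 \right)} + B{\left(153,222 \right)}} = \frac{-44868 + 22613}{-194 - 210} = - \frac{22255}{-404} = \left(-22255\right) \left(- \frac{1}{404}\right) = \frac{22255}{404}$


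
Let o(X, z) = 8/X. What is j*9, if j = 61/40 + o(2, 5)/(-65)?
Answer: 6849/520 ≈ 13.171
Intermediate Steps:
j = 761/520 (j = 61/40 + (8/2)/(-65) = 61*(1/40) + (8*(½))*(-1/65) = 61/40 + 4*(-1/65) = 61/40 - 4/65 = 761/520 ≈ 1.4635)
j*9 = (761/520)*9 = 6849/520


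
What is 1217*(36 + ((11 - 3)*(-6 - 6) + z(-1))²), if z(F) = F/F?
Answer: 11027237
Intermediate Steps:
z(F) = 1
1217*(36 + ((11 - 3)*(-6 - 6) + z(-1))²) = 1217*(36 + ((11 - 3)*(-6 - 6) + 1)²) = 1217*(36 + (8*(-12) + 1)²) = 1217*(36 + (-96 + 1)²) = 1217*(36 + (-95)²) = 1217*(36 + 9025) = 1217*9061 = 11027237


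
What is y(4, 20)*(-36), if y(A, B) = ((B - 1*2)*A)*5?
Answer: -12960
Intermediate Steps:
y(A, B) = 5*A*(-2 + B) (y(A, B) = ((B - 2)*A)*5 = ((-2 + B)*A)*5 = (A*(-2 + B))*5 = 5*A*(-2 + B))
y(4, 20)*(-36) = (5*4*(-2 + 20))*(-36) = (5*4*18)*(-36) = 360*(-36) = -12960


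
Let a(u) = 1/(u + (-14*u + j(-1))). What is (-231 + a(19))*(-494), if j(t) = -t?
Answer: 14036269/123 ≈ 1.1412e+5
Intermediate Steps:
a(u) = 1/(1 - 13*u) (a(u) = 1/(u + (-14*u - 1*(-1))) = 1/(u + (-14*u + 1)) = 1/(u + (1 - 14*u)) = 1/(1 - 13*u))
(-231 + a(19))*(-494) = (-231 - 1/(-1 + 13*19))*(-494) = (-231 - 1/(-1 + 247))*(-494) = (-231 - 1/246)*(-494) = -56827/246*(-494) = 14036269/123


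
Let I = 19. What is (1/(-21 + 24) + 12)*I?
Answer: 703/3 ≈ 234.33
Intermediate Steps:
(1/(-21 + 24) + 12)*I = (1/(-21 + 24) + 12)*19 = (1/3 + 12)*19 = (37/3)*19 = 703/3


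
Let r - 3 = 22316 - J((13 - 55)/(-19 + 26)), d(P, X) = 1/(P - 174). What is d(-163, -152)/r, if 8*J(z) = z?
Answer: -4/30087023 ≈ -1.3295e-7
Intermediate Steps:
d(P, X) = 1/(-174 + P)
J(z) = z/8
r = 89279/4 (r = 3 + (22316 - (13 - 55)/(-19 + 26)/8) = 3 + (22316 - (-42/7)/8) = 3 + (22316 - (-42*1/7)/8) = 3 + (22316 - (-6)/8) = 3 + (22316 - 1*(-3/4)) = 3 + (22316 + 3/4) = 3 + 89267/4 = 89279/4 ≈ 22320.)
d(-163, -152)/r = 1/((-174 - 163)*(89279/4)) = (4/89279)/(-337) = -1/337*4/89279 = -4/30087023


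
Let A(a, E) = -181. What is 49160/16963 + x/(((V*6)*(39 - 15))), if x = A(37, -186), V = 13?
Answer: 88957217/31754736 ≈ 2.8014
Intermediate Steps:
x = -181
49160/16963 + x/(((V*6)*(39 - 15))) = 49160/16963 - 181*1/(78*(39 - 15)) = 49160*(1/16963) - 181/(78*24) = 49160/16963 - 181/1872 = 88957217/31754736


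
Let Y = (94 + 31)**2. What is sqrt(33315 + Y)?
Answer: 2*sqrt(12235) ≈ 221.22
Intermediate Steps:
Y = 15625 (Y = 125**2 = 15625)
sqrt(33315 + Y) = sqrt(33315 + 15625) = sqrt(48940) = 2*sqrt(12235)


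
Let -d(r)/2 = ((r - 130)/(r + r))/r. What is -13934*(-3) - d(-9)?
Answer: 3385823/81 ≈ 41800.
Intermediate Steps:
d(r) = -(-130 + r)/r**2 (d(r) = -2*(r - 130)/(r + r)/r = -2*(-130 + r)/((2*r))/r = -2*(-130 + r)*(1/(2*r))/r = -2*(-130 + r)/(2*r)/r = -(-130 + r)/r**2)
-13934*(-3) - d(-9) = -13934*(-3) - (130 - 1*(-9))/(-9)**2 = 41802 - (130 + 9)/81 = 41802 - 139/81 = 3385823/81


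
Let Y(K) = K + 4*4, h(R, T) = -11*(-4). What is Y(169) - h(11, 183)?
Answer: 141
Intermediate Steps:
h(R, T) = 44
Y(K) = 16 + K (Y(K) = K + 16 = 16 + K)
Y(169) - h(11, 183) = (16 + 169) - 1*44 = 185 - 44 = 141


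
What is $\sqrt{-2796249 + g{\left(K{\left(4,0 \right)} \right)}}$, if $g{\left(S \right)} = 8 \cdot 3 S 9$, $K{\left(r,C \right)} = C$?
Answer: $i \sqrt{2796249} \approx 1672.2 i$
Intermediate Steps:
$g{\left(S \right)} = 216 S$ ($g{\left(S \right)} = 24 S 9 = 216 S$)
$\sqrt{-2796249 + g{\left(K{\left(4,0 \right)} \right)}} = \sqrt{-2796249 + 216 \cdot 0} = \sqrt{-2796249 + 0} = \sqrt{-2796249} = i \sqrt{2796249}$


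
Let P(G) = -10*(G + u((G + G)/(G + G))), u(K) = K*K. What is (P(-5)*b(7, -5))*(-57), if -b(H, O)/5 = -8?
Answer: -91200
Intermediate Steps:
b(H, O) = 40 (b(H, O) = -5*(-8) = 40)
u(K) = K²
P(G) = -10 - 10*G (P(G) = -10*(G + ((G + G)/(G + G))²) = -10*(G + ((2*G)/((2*G)))²) = -10*(G + ((2*G)*(1/(2*G)))²) = -10*(G + 1²) = -10*(G + 1) = -10*(1 + G) = -10 - 10*G)
(P(-5)*b(7, -5))*(-57) = ((-10 - 10*(-5))*40)*(-57) = ((-10 + 50)*40)*(-57) = (40*40)*(-57) = 1600*(-57) = -91200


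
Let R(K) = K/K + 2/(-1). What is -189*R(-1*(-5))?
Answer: 189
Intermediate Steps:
R(K) = -1 (R(K) = 1 + 2*(-1) = 1 - 2 = -1)
-189*R(-1*(-5)) = -189*(-1) = 189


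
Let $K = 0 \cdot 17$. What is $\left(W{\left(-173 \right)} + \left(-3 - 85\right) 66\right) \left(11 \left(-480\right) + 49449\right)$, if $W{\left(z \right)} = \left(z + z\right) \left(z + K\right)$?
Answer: $2387334450$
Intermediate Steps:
$K = 0$
$W{\left(z \right)} = 2 z^{2}$ ($W{\left(z \right)} = \left(z + z\right) \left(z + 0\right) = 2 z z = 2 z^{2}$)
$\left(W{\left(-173 \right)} + \left(-3 - 85\right) 66\right) \left(11 \left(-480\right) + 49449\right) = \left(2 \left(-173\right)^{2} + \left(-3 - 85\right) 66\right) \left(11 \left(-480\right) + 49449\right) = \left(2 \cdot 29929 - 5808\right) \left(-5280 + 49449\right) = \left(59858 - 5808\right) 44169 = 54050 \cdot 44169 = 2387334450$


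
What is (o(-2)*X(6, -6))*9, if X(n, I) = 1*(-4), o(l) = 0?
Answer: 0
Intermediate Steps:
X(n, I) = -4
(o(-2)*X(6, -6))*9 = (0*(-4))*9 = 0*9 = 0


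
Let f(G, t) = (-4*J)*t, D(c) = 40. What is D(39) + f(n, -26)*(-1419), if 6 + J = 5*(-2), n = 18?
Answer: 2361256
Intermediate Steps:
J = -16 (J = -6 + 5*(-2) = -6 - 10 = -16)
f(G, t) = 64*t (f(G, t) = (-4*(-16))*t = 64*t)
D(39) + f(n, -26)*(-1419) = 40 + (64*(-26))*(-1419) = 40 - 1664*(-1419) = 40 + 2361216 = 2361256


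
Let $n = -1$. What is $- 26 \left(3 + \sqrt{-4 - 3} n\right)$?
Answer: $-78 + 26 i \sqrt{7} \approx -78.0 + 68.79 i$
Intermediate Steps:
$- 26 \left(3 + \sqrt{-4 - 3} n\right) = - 26 \left(3 + \sqrt{-4 - 3} \left(-1\right)\right) = - 26 \left(3 + \sqrt{-7} \left(-1\right)\right) = - 26 \left(3 + i \sqrt{7} \left(-1\right)\right) = - 26 \left(3 - i \sqrt{7}\right) = -78 + 26 i \sqrt{7}$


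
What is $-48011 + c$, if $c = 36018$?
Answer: $-11993$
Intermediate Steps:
$-48011 + c = -48011 + 36018 = -11993$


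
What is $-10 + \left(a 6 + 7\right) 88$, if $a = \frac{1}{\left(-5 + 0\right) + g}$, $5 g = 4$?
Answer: $\frac{3362}{7} \approx 480.29$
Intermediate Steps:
$g = \frac{4}{5}$ ($g = \frac{1}{5} \cdot 4 = \frac{4}{5} \approx 0.8$)
$a = - \frac{5}{21}$ ($a = \frac{1}{\left(-5 + 0\right) + \frac{4}{5}} = \frac{1}{-5 + \frac{4}{5}} = \frac{1}{- \frac{21}{5}} = - \frac{5}{21} \approx -0.2381$)
$-10 + \left(a 6 + 7\right) 88 = -10 + \left(\left(- \frac{5}{21}\right) 6 + 7\right) 88 = -10 + \left(- \frac{10}{7} + 7\right) 88 = -10 + \frac{39}{7} \cdot 88 = -10 + \frac{3432}{7} = \frac{3362}{7}$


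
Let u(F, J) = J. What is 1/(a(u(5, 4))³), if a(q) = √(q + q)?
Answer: √2/32 ≈ 0.044194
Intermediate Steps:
a(q) = √2*√q (a(q) = √(2*q) = √2*√q)
1/(a(u(5, 4))³) = 1/((√2*√4)³) = 1/((√2*2)³) = 1/((2*√2)³) = 1/(16*√2) = √2/32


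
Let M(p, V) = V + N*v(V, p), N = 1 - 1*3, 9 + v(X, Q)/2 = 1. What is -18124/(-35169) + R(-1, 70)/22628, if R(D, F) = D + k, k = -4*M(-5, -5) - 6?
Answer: 406065437/795804132 ≈ 0.51026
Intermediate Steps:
v(X, Q) = -16 (v(X, Q) = -18 + 2*1 = -18 + 2 = -16)
N = -2 (N = 1 - 3 = -2)
M(p, V) = 32 + V (M(p, V) = V - 2*(-16) = V + 32 = 32 + V)
k = -114 (k = -4*(32 - 5) - 6 = -4*27 - 6 = -108 - 6 = -114)
R(D, F) = -114 + D (R(D, F) = D - 114 = -114 + D)
-18124/(-35169) + R(-1, 70)/22628 = -18124/(-35169) + (-114 - 1)/22628 = -18124*(-1/35169) - 115*1/22628 = 18124/35169 - 115/22628 = 406065437/795804132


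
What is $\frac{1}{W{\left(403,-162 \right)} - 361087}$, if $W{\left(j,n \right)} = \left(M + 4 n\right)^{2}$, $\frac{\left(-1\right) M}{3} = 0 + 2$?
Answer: $\frac{1}{66629} \approx 1.5008 \cdot 10^{-5}$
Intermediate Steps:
$M = -6$ ($M = - 3 \left(0 + 2\right) = \left(-3\right) 2 = -6$)
$W{\left(j,n \right)} = \left(-6 + 4 n\right)^{2}$
$\frac{1}{W{\left(403,-162 \right)} - 361087} = \frac{1}{4 \left(-3 + 2 \left(-162\right)\right)^{2} - 361087} = \frac{1}{4 \left(-3 - 324\right)^{2} - 361087} = \frac{1}{4 \left(-327\right)^{2} - 361087} = \frac{1}{4 \cdot 106929 - 361087} = \frac{1}{427716 - 361087} = \frac{1}{66629}$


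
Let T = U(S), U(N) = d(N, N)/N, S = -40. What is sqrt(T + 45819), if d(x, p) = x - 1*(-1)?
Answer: sqrt(18327990)/20 ≈ 214.06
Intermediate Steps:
d(x, p) = 1 + x (d(x, p) = x + 1 = 1 + x)
U(N) = (1 + N)/N
T = 39/40 (T = (1 - 40)/(-40) = -1/40*(-39) = 39/40 ≈ 0.97500)
sqrt(T + 45819) = sqrt(39/40 + 45819) = sqrt(1832799/40) = sqrt(18327990)/20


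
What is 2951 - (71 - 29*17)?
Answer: 3373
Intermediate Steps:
2951 - (71 - 29*17) = 2951 - (71 - 493) = 2951 - 1*(-422) = 2951 + 422 = 3373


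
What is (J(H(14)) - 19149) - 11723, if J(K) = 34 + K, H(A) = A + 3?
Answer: -30821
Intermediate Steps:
H(A) = 3 + A
(J(H(14)) - 19149) - 11723 = ((34 + (3 + 14)) - 19149) - 11723 = ((34 + 17) - 19149) - 11723 = (51 - 19149) - 11723 = -19098 - 11723 = -30821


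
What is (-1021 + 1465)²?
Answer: 197136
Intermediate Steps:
(-1021 + 1465)² = 444² = 197136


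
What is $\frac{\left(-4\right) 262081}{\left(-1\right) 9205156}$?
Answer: $\frac{262081}{2301289} \approx 0.11388$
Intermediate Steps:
$\frac{\left(-4\right) 262081}{\left(-1\right) 9205156} = - \frac{1048324}{-9205156} = \left(-1048324\right) \left(- \frac{1}{9205156}\right) = \frac{262081}{2301289}$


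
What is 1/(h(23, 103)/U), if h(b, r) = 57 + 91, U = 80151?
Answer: 80151/148 ≈ 541.56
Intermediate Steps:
h(b, r) = 148
1/(h(23, 103)/U) = 1/(148/80151) = 80151/148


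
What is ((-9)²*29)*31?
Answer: 72819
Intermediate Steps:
((-9)²*29)*31 = (81*29)*31 = 2349*31 = 72819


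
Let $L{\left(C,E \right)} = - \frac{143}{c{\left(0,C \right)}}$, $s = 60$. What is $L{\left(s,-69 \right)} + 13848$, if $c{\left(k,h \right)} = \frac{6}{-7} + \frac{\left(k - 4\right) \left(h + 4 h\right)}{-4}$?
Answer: $\frac{28996711}{2094} \approx 13848.0$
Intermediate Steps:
$c{\left(k,h \right)} = - \frac{6}{7} - \frac{5 h \left(-4 + k\right)}{4}$ ($c{\left(k,h \right)} = 6 \left(- \frac{1}{7}\right) + \left(-4 + k\right) 5 h \left(- \frac{1}{4}\right) = - \frac{6}{7} + 5 h \left(-4 + k\right) \left(- \frac{1}{4}\right) = - \frac{6}{7} - \frac{5 h \left(-4 + k\right)}{4}$)
$L{\left(C,E \right)} = - \frac{143}{- \frac{6}{7} + 5 C}$ ($L{\left(C,E \right)} = - \frac{143}{- \frac{6}{7} + 5 C - \frac{5}{4} C 0} = - \frac{143}{- \frac{6}{7} + 5 C + 0} = - \frac{143}{- \frac{6}{7} + 5 C}$)
$L{\left(s,-69 \right)} + 13848 = \frac{1001}{6 - 2100} + 13848 = \frac{1001}{-2094} + 13848 = 1001 \left(- \frac{1}{2094}\right) + 13848 = - \frac{1001}{2094} + 13848 = \frac{28996711}{2094}$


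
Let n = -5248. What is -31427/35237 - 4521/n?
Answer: -5622419/184923776 ≈ -0.030404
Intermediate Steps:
-31427/35237 - 4521/n = -31427/35237 - 4521/(-5248) = -31427*1/35237 - 4521*(-1/5248) = -31427/35237 + 4521/5248 = -5622419/184923776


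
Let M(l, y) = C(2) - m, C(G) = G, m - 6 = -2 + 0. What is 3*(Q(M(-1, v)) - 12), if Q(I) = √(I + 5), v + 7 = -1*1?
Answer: -36 + 3*√3 ≈ -30.804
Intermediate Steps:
m = 4 (m = 6 + (-2 + 0) = 6 - 2 = 4)
v = -8 (v = -7 - 1*1 = -7 - 1 = -8)
M(l, y) = -2 (M(l, y) = 2 - 1*4 = 2 - 4 = -2)
Q(I) = √(5 + I)
3*(Q(M(-1, v)) - 12) = 3*(√(5 - 2) - 12) = 3*(√3 - 12) = 3*(-12 + √3) = -36 + 3*√3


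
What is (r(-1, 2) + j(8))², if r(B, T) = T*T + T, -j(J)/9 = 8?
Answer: 4356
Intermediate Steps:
j(J) = -72 (j(J) = -9*8 = -72)
r(B, T) = T + T² (r(B, T) = T² + T = T + T²)
(r(-1, 2) + j(8))² = (2*(1 + 2) - 72)² = (2*3 - 72)² = (6 - 72)² = (-66)² = 4356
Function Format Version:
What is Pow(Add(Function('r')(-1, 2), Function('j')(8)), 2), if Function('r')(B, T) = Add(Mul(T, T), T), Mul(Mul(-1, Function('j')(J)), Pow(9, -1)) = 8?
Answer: 4356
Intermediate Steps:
Function('j')(J) = -72 (Function('j')(J) = Mul(-9, 8) = -72)
Function('r')(B, T) = Add(T, Pow(T, 2)) (Function('r')(B, T) = Add(Pow(T, 2), T) = Add(T, Pow(T, 2)))
Pow(Add(Function('r')(-1, 2), Function('j')(8)), 2) = Pow(Add(Mul(2, Add(1, 2)), -72), 2) = Pow(Add(Mul(2, 3), -72), 2) = Pow(Add(6, -72), 2) = Pow(-66, 2) = 4356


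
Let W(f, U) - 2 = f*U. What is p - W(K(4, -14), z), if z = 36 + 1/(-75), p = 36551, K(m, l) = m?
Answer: 2730379/75 ≈ 36405.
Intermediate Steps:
z = 2699/75 (z = 36 - 1/75 = 2699/75 ≈ 35.987)
W(f, U) = 2 + U*f (W(f, U) = 2 + f*U = 2 + U*f)
p - W(K(4, -14), z) = 36551 - (2 + (2699/75)*4) = 36551 - (2 + 10796/75) = 36551 - 1*10946/75 = 36551 - 10946/75 = 2730379/75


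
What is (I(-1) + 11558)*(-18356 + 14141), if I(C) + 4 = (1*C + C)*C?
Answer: -48708540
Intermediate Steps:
I(C) = -4 + 2*C² (I(C) = -4 + (1*C + C)*C = -4 + (C + C)*C = -4 + (2*C)*C = -4 + 2*C²)
(I(-1) + 11558)*(-18356 + 14141) = ((-4 + 2*(-1)²) + 11558)*(-18356 + 14141) = ((-4 + 2*1) + 11558)*(-4215) = ((-4 + 2) + 11558)*(-4215) = (-2 + 11558)*(-4215) = 11556*(-4215) = -48708540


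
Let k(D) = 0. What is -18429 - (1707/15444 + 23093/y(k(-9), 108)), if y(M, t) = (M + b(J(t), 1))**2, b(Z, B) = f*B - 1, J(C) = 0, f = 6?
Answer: -2490709289/128700 ≈ -19353.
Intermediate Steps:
b(Z, B) = -1 + 6*B (b(Z, B) = 6*B - 1 = -1 + 6*B)
y(M, t) = (5 + M)**2 (y(M, t) = (M + (-1 + 6*1))**2 = (M + (-1 + 6))**2 = (M + 5)**2 = (5 + M)**2)
-18429 - (1707/15444 + 23093/y(k(-9), 108)) = -18429 - (1707/15444 + 23093/((5 + 0)**2)) = -18429 - (1707*(1/15444) + 23093/(5**2)) = -18429 - (569/5148 + 23093/25) = -18429 - 1*118896989/128700 = -18429 - 118896989/128700 = -2490709289/128700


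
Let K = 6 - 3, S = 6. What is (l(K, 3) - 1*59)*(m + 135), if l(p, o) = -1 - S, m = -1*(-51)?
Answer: -12276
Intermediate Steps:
K = 3
m = 51
l(p, o) = -7 (l(p, o) = -1 - 1*6 = -1 - 6 = -7)
(l(K, 3) - 1*59)*(m + 135) = (-7 - 1*59)*(51 + 135) = (-7 - 59)*186 = -66*186 = -12276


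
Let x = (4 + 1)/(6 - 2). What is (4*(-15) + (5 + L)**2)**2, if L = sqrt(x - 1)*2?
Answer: 576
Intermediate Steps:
x = 5/4 ≈ 1.2500
L = 1 (L = sqrt(5/4 - 1)*2 = sqrt(1/4)*2 = (1/2)*2 = 1)
(4*(-15) + (5 + L)**2)**2 = (4*(-15) + (5 + 1)**2)**2 = (-60 + 6**2)**2 = (-60 + 36)**2 = (-24)**2 = 576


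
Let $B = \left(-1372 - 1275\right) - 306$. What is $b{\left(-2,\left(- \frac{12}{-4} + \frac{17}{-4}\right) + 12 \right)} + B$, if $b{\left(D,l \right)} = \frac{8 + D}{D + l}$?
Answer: $- \frac{103331}{35} \approx -2952.3$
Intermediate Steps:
$B = -2953$ ($B = -2647 - 306 = -2953$)
$b{\left(D,l \right)} = \frac{8 + D}{D + l}$
$b{\left(-2,\left(- \frac{12}{-4} + \frac{17}{-4}\right) + 12 \right)} + B = \frac{8 - 2}{-2 + \left(\left(- \frac{12}{-4} + \frac{17}{-4}\right) + 12\right)} - 2953 = \frac{1}{-2 + \left(\left(\left(-12\right) \left(- \frac{1}{4}\right) + 17 \left(- \frac{1}{4}\right)\right) + 12\right)} 6 - 2953 = \frac{1}{-2 + \left(\left(3 - \frac{17}{4}\right) + 12\right)} 6 - 2953 = \frac{1}{-2 + \left(- \frac{5}{4} + 12\right)} 6 - 2953 = \frac{1}{-2 + \frac{43}{4}} \cdot 6 - 2953 = \frac{1}{\frac{35}{4}} \cdot 6 - 2953 = \frac{4}{35} \cdot 6 - 2953 = \frac{24}{35} - 2953 = - \frac{103331}{35}$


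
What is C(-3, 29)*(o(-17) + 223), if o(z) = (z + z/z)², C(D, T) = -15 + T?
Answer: 6706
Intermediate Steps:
o(z) = (1 + z)² (o(z) = (z + 1)² = (1 + z)²)
C(-3, 29)*(o(-17) + 223) = (-15 + 29)*((1 - 17)² + 223) = 14*((-16)² + 223) = 14*(256 + 223) = 14*479 = 6706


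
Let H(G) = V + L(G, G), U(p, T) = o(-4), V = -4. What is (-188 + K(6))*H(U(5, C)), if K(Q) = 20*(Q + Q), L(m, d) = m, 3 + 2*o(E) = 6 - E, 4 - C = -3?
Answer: -26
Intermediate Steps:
C = 7 (C = 4 - 1*(-3) = 4 + 3 = 7)
o(E) = 3/2 - E/2 (o(E) = -3/2 + (6 - E)/2 = -3/2 + (3 - E/2) = 3/2 - E/2)
K(Q) = 40*Q (K(Q) = 20*(2*Q) = 40*Q)
U(p, T) = 7/2 (U(p, T) = 3/2 - ½*(-4) = 3/2 + 2 = 7/2)
H(G) = -4 + G
(-188 + K(6))*H(U(5, C)) = (-188 + 40*6)*(-4 + 7/2) = (-188 + 240)*(-½) = 52*(-½) = -26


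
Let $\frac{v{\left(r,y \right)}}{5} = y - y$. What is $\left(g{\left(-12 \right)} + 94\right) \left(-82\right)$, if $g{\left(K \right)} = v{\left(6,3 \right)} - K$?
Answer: $-8692$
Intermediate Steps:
$v{\left(r,y \right)} = 0$ ($v{\left(r,y \right)} = 5 \left(y - y\right) = 5 \cdot 0 = 0$)
$g{\left(K \right)} = - K$ ($g{\left(K \right)} = 0 - K = - K$)
$\left(g{\left(-12 \right)} + 94\right) \left(-82\right) = \left(\left(-1\right) \left(-12\right) + 94\right) \left(-82\right) = \left(12 + 94\right) \left(-82\right) = 106 \left(-82\right) = -8692$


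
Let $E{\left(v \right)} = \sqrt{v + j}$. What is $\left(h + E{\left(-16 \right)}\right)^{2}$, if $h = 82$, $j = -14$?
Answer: $\left(82 + i \sqrt{30}\right)^{2} \approx 6694.0 + 898.26 i$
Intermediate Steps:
$E{\left(v \right)} = \sqrt{-14 + v}$ ($E{\left(v \right)} = \sqrt{v - 14} = \sqrt{-14 + v}$)
$\left(h + E{\left(-16 \right)}\right)^{2} = \left(82 + \sqrt{-14 - 16}\right)^{2} = \left(82 + \sqrt{-30}\right)^{2} = \left(82 + i \sqrt{30}\right)^{2}$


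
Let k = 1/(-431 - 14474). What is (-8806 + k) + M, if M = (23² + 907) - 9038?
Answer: -244561241/14905 ≈ -16408.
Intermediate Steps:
k = -1/14905 (k = 1/(-14905) = -1/14905 ≈ -6.7092e-5)
M = -7602 (M = (529 + 907) - 9038 = 1436 - 9038 = -7602)
(-8806 + k) + M = (-8806 - 1/14905) - 7602 = -131253431/14905 - 7602 = -244561241/14905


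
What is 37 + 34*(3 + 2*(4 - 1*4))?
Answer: 139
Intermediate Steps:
37 + 34*(3 + 2*(4 - 1*4)) = 37 + 34*(3 + 2*(4 - 4)) = 37 + 34*(3 + 2*0) = 37 + 34*(3 + 0) = 37 + 34*3 = 37 + 102 = 139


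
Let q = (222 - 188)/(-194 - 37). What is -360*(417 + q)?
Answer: -11555160/77 ≈ -1.5007e+5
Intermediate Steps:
q = -34/231 (q = 34/(-231) = 34*(-1/231) = -34/231 ≈ -0.14719)
-360*(417 + q) = -360*(417 - 34/231) = -360*96293/231 = -11555160/77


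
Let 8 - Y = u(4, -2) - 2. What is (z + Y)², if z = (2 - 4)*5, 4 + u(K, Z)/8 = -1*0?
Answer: 1024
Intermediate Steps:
u(K, Z) = -32 (u(K, Z) = -32 + 8*(-1*0) = -32 + 8*0 = -32 + 0 = -32)
z = -10 (z = -2*5 = -10)
Y = 42 (Y = 8 - (-32 - 2) = 8 - 1*(-34) = 8 + 34 = 42)
(z + Y)² = (-10 + 42)² = 32² = 1024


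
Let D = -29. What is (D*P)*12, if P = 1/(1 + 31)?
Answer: -87/8 ≈ -10.875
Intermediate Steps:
P = 1/32 ≈ 0.031250
(D*P)*12 = -29*1/32*12 = -29/32*12 = -87/8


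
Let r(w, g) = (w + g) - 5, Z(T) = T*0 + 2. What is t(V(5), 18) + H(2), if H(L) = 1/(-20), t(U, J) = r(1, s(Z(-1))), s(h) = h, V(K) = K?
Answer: -41/20 ≈ -2.0500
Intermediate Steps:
Z(T) = 2 (Z(T) = 0 + 2 = 2)
r(w, g) = -5 + g + w (r(w, g) = (g + w) - 5 = -5 + g + w)
t(U, J) = -2 (t(U, J) = -5 + 2 + 1 = -2)
H(L) = -1/20 (H(L) = 1*(-1/20) = -1/20)
t(V(5), 18) + H(2) = -2 - 1/20 = -41/20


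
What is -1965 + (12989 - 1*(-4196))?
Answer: 15220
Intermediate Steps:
-1965 + (12989 - 1*(-4196)) = -1965 + (12989 + 4196) = -1965 + 17185 = 15220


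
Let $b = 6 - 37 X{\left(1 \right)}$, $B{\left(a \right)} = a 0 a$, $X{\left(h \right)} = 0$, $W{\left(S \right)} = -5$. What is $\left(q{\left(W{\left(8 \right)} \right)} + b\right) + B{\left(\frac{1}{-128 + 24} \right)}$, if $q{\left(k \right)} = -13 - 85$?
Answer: $-92$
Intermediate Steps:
$q{\left(k \right)} = -98$ ($q{\left(k \right)} = -13 - 85 = -98$)
$B{\left(a \right)} = 0$ ($B{\left(a \right)} = 0 a = 0$)
$b = 6$ ($b = 6 - 0 = 6 + 0 = 6$)
$\left(q{\left(W{\left(8 \right)} \right)} + b\right) + B{\left(\frac{1}{-128 + 24} \right)} = \left(-98 + 6\right) + 0 = -92 + 0 = -92$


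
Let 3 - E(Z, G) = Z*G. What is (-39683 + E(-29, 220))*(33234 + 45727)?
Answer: -2629401300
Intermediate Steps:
E(Z, G) = 3 - G*Z (E(Z, G) = 3 - Z*G = 3 - G*Z)
(-39683 + E(-29, 220))*(33234 + 45727) = (-39683 + (3 - 1*220*(-29)))*(33234 + 45727) = (-39683 + (3 + 6380))*78961 = (-39683 + 6383)*78961 = -33300*78961 = -2629401300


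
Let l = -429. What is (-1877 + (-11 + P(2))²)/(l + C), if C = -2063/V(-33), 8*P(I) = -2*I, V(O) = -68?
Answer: 118643/27109 ≈ 4.3765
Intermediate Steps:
P(I) = -I/4 (P(I) = (-2*I)/8 = -I/4)
C = 2063/68 (C = -2063/(-68) = -2063*(-1/68) = 2063/68 ≈ 30.338)
(-1877 + (-11 + P(2))²)/(l + C) = (-1877 + (-11 - ¼*2)²)/(-429 + 2063/68) = (-1877 + (-11 - ½)²)/(-27109/68) = (-1877 + (-23/2)²)*(-68/27109) = (-1877 + 529/4)*(-68/27109) = -6979/4*(-68/27109) = 118643/27109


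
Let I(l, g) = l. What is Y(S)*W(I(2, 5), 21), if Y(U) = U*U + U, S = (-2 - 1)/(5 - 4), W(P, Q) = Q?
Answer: 126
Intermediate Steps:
S = -3 (S = -3/1 = -3*1 = -3)
Y(U) = U + U**2 (Y(U) = U**2 + U = U + U**2)
Y(S)*W(I(2, 5), 21) = -3*(1 - 3)*21 = -3*(-2)*21 = 6*21 = 126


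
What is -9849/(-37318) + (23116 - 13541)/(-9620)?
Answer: -26257247/35899916 ≈ -0.73140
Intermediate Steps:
-9849/(-37318) + (23116 - 13541)/(-9620) = -9849*(-1/37318) + 9575*(-1/9620) = 9849/37318 - 1915/1924 = -26257247/35899916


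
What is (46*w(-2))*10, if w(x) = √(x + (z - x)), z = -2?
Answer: 460*I*√2 ≈ 650.54*I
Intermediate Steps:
w(x) = I*√2 (w(x) = √(x + (-2 - x)) = √(-2) = I*√2)
(46*w(-2))*10 = (46*(I*√2))*10 = (46*I*√2)*10 = 460*I*√2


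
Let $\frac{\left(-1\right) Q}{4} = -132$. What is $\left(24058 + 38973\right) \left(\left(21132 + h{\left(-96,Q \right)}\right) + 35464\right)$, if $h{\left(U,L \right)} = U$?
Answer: $3561251500$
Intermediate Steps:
$Q = 528$ ($Q = \left(-4\right) \left(-132\right) = 528$)
$\left(24058 + 38973\right) \left(\left(21132 + h{\left(-96,Q \right)}\right) + 35464\right) = \left(24058 + 38973\right) \left(\left(21132 - 96\right) + 35464\right) = 63031 \left(21036 + 35464\right) = 63031 \cdot 56500 = 3561251500$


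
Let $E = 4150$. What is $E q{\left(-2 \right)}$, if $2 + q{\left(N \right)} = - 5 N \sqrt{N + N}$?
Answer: $-8300 + 83000 i \approx -8300.0 + 83000.0 i$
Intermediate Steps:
$q{\left(N \right)} = -2 - 5 \sqrt{2} N^{\frac{3}{2}}$ ($q{\left(N \right)} = -2 + - 5 N \sqrt{N + N} = -2 + - 5 N \sqrt{2 N} = -2 + - 5 N \sqrt{2} \sqrt{N} = -2 - 5 \sqrt{2} N^{\frac{3}{2}}$)
$E q{\left(-2 \right)} = 4150 \left(-2 - 5 \sqrt{2} \left(-2\right)^{\frac{3}{2}}\right) = 4150 \left(-2 - 5 \sqrt{2} \left(- 2 i \sqrt{2}\right)\right) = 4150 \left(-2 + 20 i\right) = -8300 + 83000 i$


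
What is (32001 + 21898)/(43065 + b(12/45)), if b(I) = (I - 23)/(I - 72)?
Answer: 57995324/46338281 ≈ 1.2516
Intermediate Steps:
b(I) = (-23 + I)/(-72 + I)
(32001 + 21898)/(43065 + b(12/45)) = (32001 + 21898)/(43065 + (-23 + 12/45)/(-72 + 12/45)) = 53899/(43065 + (-23 + 12*(1/45))/(-72 + 12*(1/45))) = 53899/(43065 + (-23 + 4/15)/(-72 + 4/15)) = 53899/(43065 - 341/15/(-1076/15)) = 53899/(43065 - 15/1076*(-341/15)) = 53899/(43065 + 341/1076) = 53899/(46338281/1076) = 53899*(1076/46338281) = 57995324/46338281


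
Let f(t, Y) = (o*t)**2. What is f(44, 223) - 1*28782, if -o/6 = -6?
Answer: 2480274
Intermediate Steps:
o = 36 (o = -6*(-6) = 36)
f(t, Y) = 1296*t**2 (f(t, Y) = (36*t)**2 = 1296*t**2)
f(44, 223) - 1*28782 = 1296*44**2 - 1*28782 = 1296*1936 - 28782 = 2509056 - 28782 = 2480274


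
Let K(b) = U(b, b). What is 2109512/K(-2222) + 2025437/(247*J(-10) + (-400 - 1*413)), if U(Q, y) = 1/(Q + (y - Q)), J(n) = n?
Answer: -15388525010349/3283 ≈ -4.6873e+9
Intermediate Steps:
U(Q, y) = 1/y
K(b) = 1/b
2109512/K(-2222) + 2025437/(247*J(-10) + (-400 - 1*413)) = 2109512/(1/(-2222)) + 2025437/(247*(-10) + (-400 - 1*413)) = 2109512/(-1/2222) + 2025437/(-2470 + (-400 - 413)) = 2109512*(-2222) + 2025437/(-2470 - 813) = -4687335664 + 2025437/(-3283) = -4687335664 + 2025437*(-1/3283) = -4687335664 - 2025437/3283 = -15388525010349/3283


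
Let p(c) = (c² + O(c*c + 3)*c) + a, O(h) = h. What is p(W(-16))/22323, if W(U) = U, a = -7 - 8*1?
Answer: -1301/7441 ≈ -0.17484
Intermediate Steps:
a = -15 (a = -7 - 8 = -15)
p(c) = -15 + c² + c*(3 + c²) (p(c) = (c² + (c*c + 3)*c) - 15 = (c² + (c² + 3)*c) - 15 = (c² + (3 + c²)*c) - 15 = (c² + c*(3 + c²)) - 15 = -15 + c² + c*(3 + c²))
p(W(-16))/22323 = (-15 + (-16)² - 16*(3 + (-16)²))/22323 = (-15 + 256 - 16*(3 + 256))*(1/22323) = (-15 + 256 - 16*259)*(1/22323) = (-15 + 256 - 4144)*(1/22323) = -3903*1/22323 = -1301/7441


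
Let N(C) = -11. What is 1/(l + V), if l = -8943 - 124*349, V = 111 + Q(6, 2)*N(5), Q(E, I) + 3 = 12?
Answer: -1/52207 ≈ -1.9155e-5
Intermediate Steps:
Q(E, I) = 9 (Q(E, I) = -3 + 12 = 9)
V = 12 (V = 111 + 9*(-11) = 111 - 99 = 12)
l = -52219 (l = -8943 - 43276 = -52219)
1/(l + V) = 1/(-52219 + 12) = 1/(-52207) = -1/52207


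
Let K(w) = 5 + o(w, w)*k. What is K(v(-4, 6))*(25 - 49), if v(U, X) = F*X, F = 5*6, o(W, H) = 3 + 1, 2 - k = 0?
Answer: -312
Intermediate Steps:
k = 2 (k = 2 - 1*0 = 2 + 0 = 2)
o(W, H) = 4
F = 30
v(U, X) = 30*X
K(w) = 13 (K(w) = 5 + 4*2 = 5 + 8 = 13)
K(v(-4, 6))*(25 - 49) = 13*(25 - 49) = 13*(-24) = -312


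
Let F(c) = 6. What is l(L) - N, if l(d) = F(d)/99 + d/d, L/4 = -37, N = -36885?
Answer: 1217240/33 ≈ 36886.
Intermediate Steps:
L = -148 (L = 4*(-37) = -148)
l(d) = 35/33 (l(d) = 6/99 + d/d = 6*(1/99) + 1 = 2/33 + 1 = 35/33)
l(L) - N = 35/33 - 1*(-36885) = 35/33 + 36885 = 1217240/33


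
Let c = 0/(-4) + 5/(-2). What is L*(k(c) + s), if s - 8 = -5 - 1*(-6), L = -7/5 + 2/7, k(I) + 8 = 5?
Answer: -234/35 ≈ -6.6857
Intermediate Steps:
c = -5/2 (c = 0*(-¼) + 5*(-½) = 0 - 5/2 = -5/2 ≈ -2.5000)
k(I) = -3 (k(I) = -8 + 5 = -3)
L = -39/35 (L = -7*⅕ + 2*(⅐) = -7/5 + 2/7 = -39/35 ≈ -1.1143)
s = 9 (s = 8 + (-5 - 1*(-6)) = 8 + (-5 + 6) = 8 + 1 = 9)
L*(k(c) + s) = -39*(-3 + 9)/35 = -39/35*6 = -234/35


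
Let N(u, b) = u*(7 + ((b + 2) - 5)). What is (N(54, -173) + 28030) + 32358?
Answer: 51262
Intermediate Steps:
N(u, b) = u*(4 + b) (N(u, b) = u*(7 + ((2 + b) - 5)) = u*(7 + (-3 + b)) = u*(4 + b))
(N(54, -173) + 28030) + 32358 = (54*(4 - 173) + 28030) + 32358 = (54*(-169) + 28030) + 32358 = (-9126 + 28030) + 32358 = 18904 + 32358 = 51262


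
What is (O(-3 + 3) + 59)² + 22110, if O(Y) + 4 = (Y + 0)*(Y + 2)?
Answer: 25135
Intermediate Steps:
O(Y) = -4 + Y*(2 + Y) (O(Y) = -4 + (Y + 0)*(Y + 2) = -4 + Y*(2 + Y))
(O(-3 + 3) + 59)² + 22110 = ((-4 + (-3 + 3)² + 2*(-3 + 3)) + 59)² + 22110 = ((-4 + 0² + 2*0) + 59)² + 22110 = ((-4 + 0 + 0) + 59)² + 22110 = (-4 + 59)² + 22110 = 55² + 22110 = 3025 + 22110 = 25135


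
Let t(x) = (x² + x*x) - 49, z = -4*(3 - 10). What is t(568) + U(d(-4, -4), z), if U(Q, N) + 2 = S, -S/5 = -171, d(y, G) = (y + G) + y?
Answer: 646052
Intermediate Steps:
z = 28 (z = -4*(-7) = 28)
d(y, G) = G + 2*y (d(y, G) = (G + y) + y = G + 2*y)
S = 855 (S = -5*(-171) = 855)
U(Q, N) = 853 (U(Q, N) = -2 + 855 = 853)
t(x) = -49 + 2*x² (t(x) = (x² + x²) - 49 = 2*x² - 49 = -49 + 2*x²)
t(568) + U(d(-4, -4), z) = (-49 + 2*568²) + 853 = (-49 + 2*322624) + 853 = (-49 + 645248) + 853 = 645199 + 853 = 646052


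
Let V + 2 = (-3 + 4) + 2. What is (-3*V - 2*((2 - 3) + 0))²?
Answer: 1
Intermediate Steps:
V = 1 (V = -2 + ((-3 + 4) + 2) = -2 + (1 + 2) = -2 + 3 = 1)
(-3*V - 2*((2 - 3) + 0))² = (-3*1 - 2*((2 - 3) + 0))² = (-3 - 2*(-1 + 0))² = (-3 - 2*(-1))² = (-3 + 2)² = (-1)² = 1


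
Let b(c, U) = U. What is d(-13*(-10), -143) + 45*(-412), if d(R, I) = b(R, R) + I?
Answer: -18553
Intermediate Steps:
d(R, I) = I + R (d(R, I) = R + I = I + R)
d(-13*(-10), -143) + 45*(-412) = (-143 - 13*(-10)) + 45*(-412) = (-143 + 130) - 18540 = -13 - 18540 = -18553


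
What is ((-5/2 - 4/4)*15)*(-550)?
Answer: 28875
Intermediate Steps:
((-5/2 - 4/4)*15)*(-550) = ((-5*1/2 - 4*1/4)*15)*(-550) = ((-5/2 - 1)*15)*(-550) = -7/2*15*(-550) = -105/2*(-550) = 28875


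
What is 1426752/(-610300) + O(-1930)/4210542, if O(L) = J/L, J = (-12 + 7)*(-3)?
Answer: -193238008382527/82658483340300 ≈ -2.3378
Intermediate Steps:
J = 15 (J = -5*(-3) = 15)
O(L) = 15/L
1426752/(-610300) + O(-1930)/4210542 = 1426752/(-610300) + (15/(-1930))/4210542 = 1426752*(-1/610300) + (15*(-1/1930))*(1/4210542) = -356688/152575 - 3/386*1/4210542 = -356688/152575 - 1/541756404 = -193238008382527/82658483340300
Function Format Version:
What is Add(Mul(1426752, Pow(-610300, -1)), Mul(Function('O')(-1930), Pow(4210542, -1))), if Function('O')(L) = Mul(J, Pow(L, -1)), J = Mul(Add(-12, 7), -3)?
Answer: Rational(-193238008382527, 82658483340300) ≈ -2.3378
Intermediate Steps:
J = 15 (J = Mul(-5, -3) = 15)
Function('O')(L) = Mul(15, Pow(L, -1))
Add(Mul(1426752, Pow(-610300, -1)), Mul(Function('O')(-1930), Pow(4210542, -1))) = Add(Mul(1426752, Pow(-610300, -1)), Mul(Mul(15, Pow(-1930, -1)), Pow(4210542, -1))) = Add(Mul(1426752, Rational(-1, 610300)), Mul(Mul(15, Rational(-1, 1930)), Rational(1, 4210542))) = Add(Rational(-356688, 152575), Mul(Rational(-3, 386), Rational(1, 4210542))) = Add(Rational(-356688, 152575), Rational(-1, 541756404)) = Rational(-193238008382527, 82658483340300)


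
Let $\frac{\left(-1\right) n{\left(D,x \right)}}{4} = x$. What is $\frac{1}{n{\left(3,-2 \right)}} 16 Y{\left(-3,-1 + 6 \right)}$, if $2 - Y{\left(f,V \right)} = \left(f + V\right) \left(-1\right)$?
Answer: $8$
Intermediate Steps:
$n{\left(D,x \right)} = - 4 x$
$Y{\left(f,V \right)} = 2 + V + f$ ($Y{\left(f,V \right)} = 2 - \left(f + V\right) \left(-1\right) = 2 - \left(V + f\right) \left(-1\right) = 2 - \left(- V - f\right) = 2 + \left(V + f\right) = 2 + V + f$)
$\frac{1}{n{\left(3,-2 \right)}} 16 Y{\left(-3,-1 + 6 \right)} = \frac{1}{\left(-4\right) \left(-2\right)} 16 \left(2 + \left(-1 + 6\right) - 3\right) = \frac{1}{8} \cdot 16 \left(2 + 5 - 3\right) = \frac{1}{8} \cdot 16 \cdot 4 = 2 \cdot 4 = 8$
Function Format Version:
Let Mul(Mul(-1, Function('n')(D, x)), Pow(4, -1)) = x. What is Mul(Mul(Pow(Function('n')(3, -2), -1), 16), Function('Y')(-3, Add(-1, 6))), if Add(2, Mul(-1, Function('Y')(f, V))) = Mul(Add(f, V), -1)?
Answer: 8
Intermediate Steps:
Function('n')(D, x) = Mul(-4, x)
Function('Y')(f, V) = Add(2, V, f) (Function('Y')(f, V) = Add(2, Mul(-1, Mul(Add(f, V), -1))) = Add(2, Mul(-1, Mul(Add(V, f), -1))) = Add(2, Mul(-1, Add(Mul(-1, V), Mul(-1, f)))) = Add(2, Add(V, f)) = Add(2, V, f))
Mul(Mul(Pow(Function('n')(3, -2), -1), 16), Function('Y')(-3, Add(-1, 6))) = Mul(Mul(Pow(Mul(-4, -2), -1), 16), Add(2, Add(-1, 6), -3)) = Mul(Mul(Pow(8, -1), 16), Add(2, 5, -3)) = Mul(Mul(Rational(1, 8), 16), 4) = Mul(2, 4) = 8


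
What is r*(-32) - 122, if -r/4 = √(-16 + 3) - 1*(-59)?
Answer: 7430 + 128*I*√13 ≈ 7430.0 + 461.51*I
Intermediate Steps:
r = -236 - 4*I*√13 (r = -4*(√(-16 + 3) - 1*(-59)) = -4*(√(-13) + 59) = -4*(I*√13 + 59) = -4*(59 + I*√13) = -236 - 4*I*√13 ≈ -236.0 - 14.422*I)
r*(-32) - 122 = (-236 - 4*I*√13)*(-32) - 122 = (7552 + 128*I*√13) - 122 = 7430 + 128*I*√13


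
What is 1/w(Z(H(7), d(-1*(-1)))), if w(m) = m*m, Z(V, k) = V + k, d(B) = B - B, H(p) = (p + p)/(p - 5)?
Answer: 1/49 ≈ 0.020408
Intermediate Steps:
H(p) = 2*p/(-5 + p) (H(p) = (2*p)/(-5 + p) = 2*p/(-5 + p))
d(B) = 0
w(m) = m²
1/w(Z(H(7), d(-1*(-1)))) = 1/((2*7/(-5 + 7) + 0)²) = 1/((2*7/2 + 0)²) = 1/((2*7*(½) + 0)²) = 1/((7 + 0)²) = 1/(7²) = 1/49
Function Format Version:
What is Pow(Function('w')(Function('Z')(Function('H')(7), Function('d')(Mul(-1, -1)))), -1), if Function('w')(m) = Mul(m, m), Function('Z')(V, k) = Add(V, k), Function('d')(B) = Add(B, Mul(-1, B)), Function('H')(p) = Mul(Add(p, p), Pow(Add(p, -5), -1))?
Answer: Rational(1, 49) ≈ 0.020408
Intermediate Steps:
Function('H')(p) = Mul(2, p, Pow(Add(-5, p), -1)) (Function('H')(p) = Mul(Mul(2, p), Pow(Add(-5, p), -1)) = Mul(2, p, Pow(Add(-5, p), -1)))
Function('d')(B) = 0
Function('w')(m) = Pow(m, 2)
Pow(Function('w')(Function('Z')(Function('H')(7), Function('d')(Mul(-1, -1)))), -1) = Pow(Pow(Add(Mul(2, 7, Pow(Add(-5, 7), -1)), 0), 2), -1) = Pow(Pow(Add(Mul(2, 7, Pow(2, -1)), 0), 2), -1) = Pow(Pow(Add(Mul(2, 7, Rational(1, 2)), 0), 2), -1) = Pow(Pow(Add(7, 0), 2), -1) = Pow(Pow(7, 2), -1) = Pow(49, -1) = Rational(1, 49)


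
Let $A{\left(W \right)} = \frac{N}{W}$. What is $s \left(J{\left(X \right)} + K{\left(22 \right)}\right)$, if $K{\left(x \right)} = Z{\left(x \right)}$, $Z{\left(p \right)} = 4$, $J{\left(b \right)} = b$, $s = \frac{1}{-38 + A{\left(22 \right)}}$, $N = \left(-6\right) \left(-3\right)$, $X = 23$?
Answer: $- \frac{297}{409} \approx -0.72616$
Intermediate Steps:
$N = 18$
$A{\left(W \right)} = \frac{18}{W}$
$s = - \frac{11}{409}$ ($s = \frac{1}{-38 + \frac{18}{22}} = \frac{1}{-38 + 18 \cdot \frac{1}{22}} = \frac{1}{-38 + \frac{9}{11}} = \frac{1}{- \frac{409}{11}} = - \frac{11}{409} \approx -0.026895$)
$K{\left(x \right)} = 4$
$s \left(J{\left(X \right)} + K{\left(22 \right)}\right) = - \frac{11 \left(23 + 4\right)}{409} = \left(- \frac{11}{409}\right) 27 = - \frac{297}{409}$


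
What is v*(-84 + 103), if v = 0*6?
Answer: 0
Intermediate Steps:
v = 0
v*(-84 + 103) = 0*(-84 + 103) = 0*19 = 0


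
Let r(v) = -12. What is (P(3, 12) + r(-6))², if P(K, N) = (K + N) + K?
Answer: 36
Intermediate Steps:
P(K, N) = N + 2*K
(P(3, 12) + r(-6))² = ((12 + 2*3) - 12)² = ((12 + 6) - 12)² = (18 - 12)² = 6² = 36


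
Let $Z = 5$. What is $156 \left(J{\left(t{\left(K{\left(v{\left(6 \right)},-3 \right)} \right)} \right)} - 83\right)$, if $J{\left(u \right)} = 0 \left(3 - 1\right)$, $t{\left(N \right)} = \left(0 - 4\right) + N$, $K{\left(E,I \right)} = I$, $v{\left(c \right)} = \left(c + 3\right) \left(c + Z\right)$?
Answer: $-12948$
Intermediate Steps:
$v{\left(c \right)} = \left(3 + c\right) \left(5 + c\right)$ ($v{\left(c \right)} = \left(c + 3\right) \left(c + 5\right) = \left(3 + c\right) \left(5 + c\right)$)
$t{\left(N \right)} = -4 + N$
$J{\left(u \right)} = 0$ ($J{\left(u \right)} = 0 \cdot 2 = 0$)
$156 \left(J{\left(t{\left(K{\left(v{\left(6 \right)},-3 \right)} \right)} \right)} - 83\right) = 156 \left(0 - 83\right) = 156 \left(-83\right) = -12948$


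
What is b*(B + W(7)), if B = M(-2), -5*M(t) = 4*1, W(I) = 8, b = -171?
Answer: -6156/5 ≈ -1231.2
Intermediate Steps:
M(t) = -⅘ (M(t) = -4/5 = -⅕*4 = -⅘)
B = -⅘ ≈ -0.80000
b*(B + W(7)) = -171*(-⅘ + 8) = -171*36/5 = -6156/5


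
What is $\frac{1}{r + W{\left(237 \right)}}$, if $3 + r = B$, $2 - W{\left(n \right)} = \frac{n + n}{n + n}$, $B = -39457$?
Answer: $- \frac{1}{39459} \approx -2.5343 \cdot 10^{-5}$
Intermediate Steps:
$W{\left(n \right)} = 1$ ($W{\left(n \right)} = 2 - \frac{n + n}{n + n} = 2 - \frac{2 n}{2 n} = 2 - 2 n \frac{1}{2 n} = 2 - 1 = 1$)
$r = -39460$ ($r = -3 - 39457 = -39460$)
$\frac{1}{r + W{\left(237 \right)}} = \frac{1}{-39460 + 1} = \frac{1}{-39459} = - \frac{1}{39459}$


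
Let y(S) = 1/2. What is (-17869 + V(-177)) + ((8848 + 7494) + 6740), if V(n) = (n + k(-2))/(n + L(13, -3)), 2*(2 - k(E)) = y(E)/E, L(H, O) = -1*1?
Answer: 7424711/1424 ≈ 5214.0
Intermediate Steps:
y(S) = 1/2
L(H, O) = -1
k(E) = 2 - 1/(4*E)
V(n) = (17/8 + n)/(-1 + n) (V(n) = (n + (2 - 1/4/(-2)))/(n - 1) = (n + (2 - 1/4*(-1/2)))/(-1 + n) = (n + (2 + 1/8))/(-1 + n) = (n + 17/8)/(-1 + n) = (17/8 + n)/(-1 + n))
(-17869 + V(-177)) + ((8848 + 7494) + 6740) = (-17869 + (17/8 - 177)/(-1 - 177)) + ((8848 + 7494) + 6740) = (-17869 - 1399/8/(-178)) + (16342 + 6740) = (-17869 - 1/178*(-1399/8)) + 23082 = (-17869 + 1399/1424) + 23082 = -25444057/1424 + 23082 = 7424711/1424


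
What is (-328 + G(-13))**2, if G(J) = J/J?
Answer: 106929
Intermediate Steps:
G(J) = 1
(-328 + G(-13))**2 = (-328 + 1)**2 = (-327)**2 = 106929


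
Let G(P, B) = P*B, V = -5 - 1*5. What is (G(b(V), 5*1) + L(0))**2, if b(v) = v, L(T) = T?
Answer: 2500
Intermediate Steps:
V = -10 (V = -5 - 5 = -10)
G(P, B) = B*P
(G(b(V), 5*1) + L(0))**2 = ((5*1)*(-10) + 0)**2 = (5*(-10) + 0)**2 = (-50 + 0)**2 = (-50)**2 = 2500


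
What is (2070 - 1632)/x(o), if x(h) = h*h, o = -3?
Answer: 146/3 ≈ 48.667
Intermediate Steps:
x(h) = h²
(2070 - 1632)/x(o) = (2070 - 1632)/((-3)²) = 438/9 = 438*(⅑) = 146/3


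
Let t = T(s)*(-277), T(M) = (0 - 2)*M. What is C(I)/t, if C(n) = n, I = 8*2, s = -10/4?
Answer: -16/1385 ≈ -0.011552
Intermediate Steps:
s = -5/2 (s = -10*1/4 = -5/2 ≈ -2.5000)
T(M) = -2*M
I = 16
t = -1385 (t = -2*(-5/2)*(-277) = 5*(-277) = -1385)
C(I)/t = 16/(-1385) = 16*(-1/1385) = -16/1385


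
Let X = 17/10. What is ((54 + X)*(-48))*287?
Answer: -3836616/5 ≈ -7.6732e+5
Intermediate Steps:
X = 17/10 (X = 17*(⅒) = 17/10 ≈ 1.7000)
((54 + X)*(-48))*287 = ((54 + 17/10)*(-48))*287 = ((557/10)*(-48))*287 = -13368/5*287 = -3836616/5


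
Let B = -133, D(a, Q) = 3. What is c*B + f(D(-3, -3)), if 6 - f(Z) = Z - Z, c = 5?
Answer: -659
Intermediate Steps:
f(Z) = 6 (f(Z) = 6 - (Z - Z) = 6 - 1*0 = 6 + 0 = 6)
c*B + f(D(-3, -3)) = 5*(-133) + 6 = -665 + 6 = -659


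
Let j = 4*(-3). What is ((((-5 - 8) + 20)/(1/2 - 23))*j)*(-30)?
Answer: -112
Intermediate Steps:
j = -12
((((-5 - 8) + 20)/(1/2 - 23))*j)*(-30) = ((((-5 - 8) + 20)/(1/2 - 23))*(-12))*(-30) = (((-13 + 20)/(1/2 - 23))*(-12))*(-30) = ((7/(-45/2))*(-12))*(-30) = ((7*(-2/45))*(-12))*(-30) = -14/45*(-12)*(-30) = (56/15)*(-30) = -112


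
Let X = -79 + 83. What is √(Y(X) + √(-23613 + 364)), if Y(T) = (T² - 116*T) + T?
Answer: √(-444 + I*√23249) ≈ 3.5673 + 21.371*I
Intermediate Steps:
X = 4
Y(T) = T² - 115*T
√(Y(X) + √(-23613 + 364)) = √(4*(-115 + 4) + √(-23613 + 364)) = √(4*(-111) + √(-23249)) = √(-444 + I*√23249)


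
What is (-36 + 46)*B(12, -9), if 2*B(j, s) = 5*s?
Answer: -225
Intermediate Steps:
B(j, s) = 5*s/2 (B(j, s) = (5*s)/2 = 5*s/2)
(-36 + 46)*B(12, -9) = (-36 + 46)*((5/2)*(-9)) = 10*(-45/2) = -225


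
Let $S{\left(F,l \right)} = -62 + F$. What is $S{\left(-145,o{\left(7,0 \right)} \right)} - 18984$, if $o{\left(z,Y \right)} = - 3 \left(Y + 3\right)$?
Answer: $-19191$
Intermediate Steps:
$o{\left(z,Y \right)} = -9 - 3 Y$ ($o{\left(z,Y \right)} = - 3 \left(3 + Y\right) = -9 - 3 Y$)
$S{\left(-145,o{\left(7,0 \right)} \right)} - 18984 = \left(-62 - 145\right) - 18984 = -207 - 18984 = -19191$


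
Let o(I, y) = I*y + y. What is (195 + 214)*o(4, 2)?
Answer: 4090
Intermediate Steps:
o(I, y) = y + I*y
(195 + 214)*o(4, 2) = (195 + 214)*(2*(1 + 4)) = 409*(2*5) = 409*10 = 4090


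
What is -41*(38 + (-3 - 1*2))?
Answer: -1353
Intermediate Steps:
-41*(38 + (-3 - 1*2)) = -41*(38 + (-3 - 2)) = -41*(38 - 5) = -41*33 = -1353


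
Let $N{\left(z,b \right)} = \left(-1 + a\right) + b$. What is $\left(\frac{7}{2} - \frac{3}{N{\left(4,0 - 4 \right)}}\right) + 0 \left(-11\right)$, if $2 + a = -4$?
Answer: $\frac{83}{22} \approx 3.7727$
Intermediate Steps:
$a = -6$ ($a = -2 - 4 = -6$)
$N{\left(z,b \right)} = -7 + b$ ($N{\left(z,b \right)} = \left(-1 - 6\right) + b = -7 + b$)
$\left(\frac{7}{2} - \frac{3}{N{\left(4,0 - 4 \right)}}\right) + 0 \left(-11\right) = \left(\frac{7}{2} - \frac{3}{-7 + \left(0 - 4\right)}\right) + 0 \left(-11\right) = \left(7 \cdot \frac{1}{2} - \frac{3}{-7 + \left(0 - 4\right)}\right) + 0 = \left(\frac{7}{2} - \frac{3}{-7 - 4}\right) + 0 = \left(\frac{7}{2} - \frac{3}{-11}\right) + 0 = \left(\frac{7}{2} - - \frac{3}{11}\right) + 0 = \left(\frac{7}{2} + \frac{3}{11}\right) + 0 = \frac{83}{22} + 0 = \frac{83}{22}$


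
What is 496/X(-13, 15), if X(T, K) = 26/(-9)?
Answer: -2232/13 ≈ -171.69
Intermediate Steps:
X(T, K) = -26/9 (X(T, K) = 26*(-⅑) = -26/9)
496/X(-13, 15) = 496/(-26/9) = 496*(-9/26) = -2232/13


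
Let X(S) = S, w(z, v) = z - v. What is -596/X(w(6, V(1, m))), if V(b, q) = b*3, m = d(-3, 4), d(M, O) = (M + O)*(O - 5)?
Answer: -596/3 ≈ -198.67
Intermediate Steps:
d(M, O) = (-5 + O)*(M + O) (d(M, O) = (M + O)*(-5 + O) = (-5 + O)*(M + O))
m = -1 (m = 4² - 5*(-3) - 5*4 - 3*4 = 16 + 15 - 20 - 12 = -1)
V(b, q) = 3*b
-596/X(w(6, V(1, m))) = -596/(6 - 3) = -596/3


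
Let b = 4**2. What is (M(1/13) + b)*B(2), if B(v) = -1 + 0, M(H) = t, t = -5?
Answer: -11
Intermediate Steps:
M(H) = -5
B(v) = -1
b = 16
(M(1/13) + b)*B(2) = (-5 + 16)*(-1) = 11*(-1) = -11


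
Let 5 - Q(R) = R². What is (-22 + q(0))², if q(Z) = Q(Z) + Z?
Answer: 289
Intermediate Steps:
Q(R) = 5 - R²
q(Z) = 5 + Z - Z² (q(Z) = (5 - Z²) + Z = 5 + Z - Z²)
(-22 + q(0))² = (-22 + (5 + 0 - 1*0²))² = (-22 + (5 + 0 - 1*0))² = (-22 + (5 + 0 + 0))² = (-22 + 5)² = (-17)² = 289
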